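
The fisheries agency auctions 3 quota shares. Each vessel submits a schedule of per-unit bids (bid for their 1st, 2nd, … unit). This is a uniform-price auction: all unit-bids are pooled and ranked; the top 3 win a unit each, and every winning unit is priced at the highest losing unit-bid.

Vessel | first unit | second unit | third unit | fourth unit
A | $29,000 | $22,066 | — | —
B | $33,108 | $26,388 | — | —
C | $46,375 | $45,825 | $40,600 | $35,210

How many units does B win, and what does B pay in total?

B: 0 units, pays $0

Merging the schedules and taking the best 3: 46,375 (C-1), 45,825 (C-2), 40,600 (C-3)
The (k+1)-th unit-bid is $35,210.
B wins 0 unit(s) at $35,210 each.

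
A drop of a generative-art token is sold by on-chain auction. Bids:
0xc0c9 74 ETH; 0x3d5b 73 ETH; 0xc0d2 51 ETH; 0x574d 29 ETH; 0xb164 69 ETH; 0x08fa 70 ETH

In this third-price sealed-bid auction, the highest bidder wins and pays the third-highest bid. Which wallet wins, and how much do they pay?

0xc0c9 pays 70 ETH

Bids in order: 74 (0xc0c9) > 73 (0x3d5b) > 70 (0x08fa) > 69 (0xb164) > 51 (0xc0d2) > 29 (0x574d)
0xc0c9 wins; payment is bid #3 in the ranking = 70 ETH.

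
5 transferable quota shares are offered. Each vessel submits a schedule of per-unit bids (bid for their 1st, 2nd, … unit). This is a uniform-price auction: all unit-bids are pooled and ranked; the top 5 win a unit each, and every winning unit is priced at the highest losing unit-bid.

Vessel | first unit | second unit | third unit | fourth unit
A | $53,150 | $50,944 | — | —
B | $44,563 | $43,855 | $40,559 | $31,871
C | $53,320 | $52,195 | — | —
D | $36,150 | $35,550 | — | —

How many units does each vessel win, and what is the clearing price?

All unit-bids, highest first — top 5: 53,320 (C-1), 53,150 (A-1), 52,195 (C-2), 50,944 (A-2), 44,563 (B-1)
Highest rejected unit-bid = $43,855.
Allocation: A 2, B 1, C 2.

A 2, B 1, C 2; clearing price $43,855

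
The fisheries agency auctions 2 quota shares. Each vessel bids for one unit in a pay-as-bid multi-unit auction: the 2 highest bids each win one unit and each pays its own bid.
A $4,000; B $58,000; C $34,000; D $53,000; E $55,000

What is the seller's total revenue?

Bids ranked high→low: 58,000 (B), 55,000 (E), 53,000 (D), 34,000 (C), …
Top 2: B, E.
Total revenue = 58,000 + 55,000 = $113,000.

Total revenue: $113,000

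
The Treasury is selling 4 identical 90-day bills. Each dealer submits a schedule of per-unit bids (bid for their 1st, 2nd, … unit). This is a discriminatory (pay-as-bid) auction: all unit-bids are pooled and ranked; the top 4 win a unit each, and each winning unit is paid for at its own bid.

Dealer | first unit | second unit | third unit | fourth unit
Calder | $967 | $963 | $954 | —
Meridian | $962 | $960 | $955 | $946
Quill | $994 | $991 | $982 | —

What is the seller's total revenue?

Total revenue: $3,934

Pooled unit-bids ranked (top 4): 994 (Quill-1), 991 (Quill-2), 982 (Quill-3), 967 (Calder-1)
Next rejected bid: $963 (not a price — pay-as-bid).
Each winning unit pays its own bid.
Revenue = 994 + 991 + 982 + 967 = $3,934.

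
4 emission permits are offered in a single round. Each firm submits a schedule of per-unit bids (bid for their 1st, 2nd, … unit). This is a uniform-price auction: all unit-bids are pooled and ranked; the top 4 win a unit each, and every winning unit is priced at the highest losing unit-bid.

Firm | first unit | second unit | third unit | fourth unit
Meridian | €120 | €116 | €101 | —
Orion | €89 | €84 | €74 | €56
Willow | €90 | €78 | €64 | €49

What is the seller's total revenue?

Pooled unit-bids ranked (top 4): 120 (Meridian-1), 116 (Meridian-2), 101 (Meridian-3), 90 (Willow-1)
First bid not allocated: €89.
Allocation: Meridian 3, Willow 1. Every unit priced at €89.
Revenue = 4 × 89 = €356.

Total revenue: €356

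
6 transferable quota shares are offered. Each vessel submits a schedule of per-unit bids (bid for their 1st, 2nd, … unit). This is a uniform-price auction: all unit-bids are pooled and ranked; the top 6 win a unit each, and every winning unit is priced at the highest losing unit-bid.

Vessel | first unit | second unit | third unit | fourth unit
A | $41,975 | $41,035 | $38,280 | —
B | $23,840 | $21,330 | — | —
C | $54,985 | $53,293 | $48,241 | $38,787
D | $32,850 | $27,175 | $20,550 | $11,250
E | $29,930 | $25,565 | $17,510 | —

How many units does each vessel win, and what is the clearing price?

A 2, C 4; clearing price $38,280

All unit-bids, highest first — top 6: 54,985 (C-1), 53,293 (C-2), 48,241 (C-3), 41,975 (A-1), 41,035 (A-2), 38,787 (C-4)
First bid not allocated: $38,280.
Allocation: A 2, C 4.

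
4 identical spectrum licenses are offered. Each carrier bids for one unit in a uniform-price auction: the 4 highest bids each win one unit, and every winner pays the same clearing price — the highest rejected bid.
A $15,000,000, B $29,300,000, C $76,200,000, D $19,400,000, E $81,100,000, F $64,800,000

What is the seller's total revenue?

Sorting: 81,100,000 (E), 76,200,000 (C), 64,800,000 (F), 29,300,000 (B), 19,400,000 (D), 15,000,000 (A)
Top 4: E, C, F, B.
Clearing price = highest rejected bid = $19,400,000.
Total revenue = 4 × $19,400,000 = $77,600,000.

Total revenue: $77,600,000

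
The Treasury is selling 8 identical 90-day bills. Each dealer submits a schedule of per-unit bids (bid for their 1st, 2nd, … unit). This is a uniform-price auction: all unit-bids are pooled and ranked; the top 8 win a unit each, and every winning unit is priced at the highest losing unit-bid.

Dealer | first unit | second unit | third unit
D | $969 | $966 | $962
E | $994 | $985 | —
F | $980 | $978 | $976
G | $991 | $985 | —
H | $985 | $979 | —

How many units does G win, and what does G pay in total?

G: 2 units, pays $1,952

Pooled unit-bids ranked (top 8): 994 (E-1), 991 (G-1), 985 (E-2), 985 (G-2), 985 (H-1), 980 (F-1), 979 (H-2), 978 (F-2)
Highest rejected unit-bid = $976.
G wins 2 unit(s) at $976 each.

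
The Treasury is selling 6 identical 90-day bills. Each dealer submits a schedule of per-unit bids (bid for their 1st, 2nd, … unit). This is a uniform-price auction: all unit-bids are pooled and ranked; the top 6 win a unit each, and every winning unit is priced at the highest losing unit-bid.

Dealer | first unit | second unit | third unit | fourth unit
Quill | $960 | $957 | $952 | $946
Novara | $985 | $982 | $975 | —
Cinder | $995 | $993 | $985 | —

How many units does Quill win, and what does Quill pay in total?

Quill: 0 units, pays $0

Pooled unit-bids ranked (top 6): 995 (Cinder-1), 993 (Cinder-2), 985 (Novara-1), 985 (Cinder-3), 982 (Novara-2), 975 (Novara-3)
Highest rejected unit-bid = $960.
Quill wins 0 unit(s) at $960 each.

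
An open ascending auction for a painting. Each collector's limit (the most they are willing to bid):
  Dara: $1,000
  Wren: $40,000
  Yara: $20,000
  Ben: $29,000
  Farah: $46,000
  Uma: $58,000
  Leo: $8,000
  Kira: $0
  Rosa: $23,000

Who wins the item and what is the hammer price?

Uma wins at $46,000

Sorting limits: 58,000 (Uma) > 46,000 (Farah) > 40,000 (Wren) > 29,000 (Ben) > 23,000 (Rosa) > 20,000 (Yara) > …
Farah is the last rival to drop out, at $46,000; Uma remains and wins at that price.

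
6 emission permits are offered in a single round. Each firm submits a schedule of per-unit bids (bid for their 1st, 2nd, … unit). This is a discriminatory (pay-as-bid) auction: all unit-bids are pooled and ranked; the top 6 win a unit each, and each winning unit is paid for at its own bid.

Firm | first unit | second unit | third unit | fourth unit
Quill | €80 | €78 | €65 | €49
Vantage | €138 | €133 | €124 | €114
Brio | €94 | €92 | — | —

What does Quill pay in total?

Quill pays €0

Merging the schedules and taking the best 6: 138 (Vantage-1), 133 (Vantage-2), 124 (Vantage-3), 114 (Vantage-4), 94 (Brio-1), 92 (Brio-2)
Next rejected bid: €80 (not a price — pay-as-bid).
Quill wins no units.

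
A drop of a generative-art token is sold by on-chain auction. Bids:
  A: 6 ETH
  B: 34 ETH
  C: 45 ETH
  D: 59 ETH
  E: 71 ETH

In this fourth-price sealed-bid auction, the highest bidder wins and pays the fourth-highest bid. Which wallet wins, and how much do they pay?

E pays 34 ETH

Rule: the highest bidder wins and pays the fourth-highest bid.
Bids ranked: 71 (E) > 59 (D) > 45 (C) > 34 (B) > 6 (A)
E is highest; pays the fourth-highest bid, 34 ETH.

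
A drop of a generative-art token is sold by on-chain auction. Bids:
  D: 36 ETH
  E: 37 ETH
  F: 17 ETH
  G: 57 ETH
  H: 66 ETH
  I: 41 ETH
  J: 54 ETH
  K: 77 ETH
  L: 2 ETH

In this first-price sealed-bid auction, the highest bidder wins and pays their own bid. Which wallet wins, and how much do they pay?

First-price sealed-bid auction: the highest bidder wins and pays their own bid.
Bids in order: 77 (K) > 66 (H) > 57 (G) > 54 (J) > 41 (I) > 37 (E) > …
K has the highest bid and pays exactly that: 77 ETH.

K pays 77 ETH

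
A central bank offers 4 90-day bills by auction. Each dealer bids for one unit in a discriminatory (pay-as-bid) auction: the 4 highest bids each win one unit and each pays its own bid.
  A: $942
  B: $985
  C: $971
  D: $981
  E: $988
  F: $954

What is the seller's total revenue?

Sorting: 988 (E), 985 (B), 981 (D), 971 (C), 954 (F), 942 (A)
Top 4: E, B, D, C.
Total revenue = 988 + 985 + 981 + 971 = $3,925.

Total revenue: $3,925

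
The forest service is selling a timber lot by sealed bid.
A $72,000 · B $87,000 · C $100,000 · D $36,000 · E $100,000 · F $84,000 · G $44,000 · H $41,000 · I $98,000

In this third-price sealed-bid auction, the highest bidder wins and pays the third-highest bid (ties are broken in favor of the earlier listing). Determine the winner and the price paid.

C pays $98,000

Rule: the highest bidder wins and pays the third-highest bid.
Bids in order: 100,000 (C) > 100,000 (E) > 98,000 (I) > 87,000 (B) > 84,000 (F) > 72,000 (A) > …
C and E tie at $100,000; tie-break gives it to C.
C is highest; pays the third-highest bid, $98,000.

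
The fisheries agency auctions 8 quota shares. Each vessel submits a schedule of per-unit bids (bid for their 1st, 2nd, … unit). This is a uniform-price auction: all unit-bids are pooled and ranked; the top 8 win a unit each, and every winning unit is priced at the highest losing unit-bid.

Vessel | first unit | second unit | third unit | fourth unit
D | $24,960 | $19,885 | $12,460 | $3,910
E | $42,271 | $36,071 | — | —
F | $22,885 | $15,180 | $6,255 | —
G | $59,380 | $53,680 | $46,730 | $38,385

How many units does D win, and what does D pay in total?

D: 1 unit, pays $19,885

Merging the schedules and taking the best 8: 59,380 (G-1), 53,680 (G-2), 46,730 (G-3), 42,271 (E-1), 38,385 (G-4), 36,071 (E-2), 24,960 (D-1), 22,885 (F-1)
The (k+1)-th unit-bid is $19,885.
D wins 1 unit(s) at $19,885 each.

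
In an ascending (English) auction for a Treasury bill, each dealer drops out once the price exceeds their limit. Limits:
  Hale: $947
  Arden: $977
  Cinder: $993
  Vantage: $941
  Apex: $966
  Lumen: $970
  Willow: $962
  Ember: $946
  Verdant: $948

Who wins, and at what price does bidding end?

Open ascending-bid auction: the price rises until one bidder remains; the winner pays the price at which the last rival dropped out.
Limits in order: 993 (Cinder) > 977 (Arden) > 970 (Lumen) > 966 (Apex) > 962 (Willow) > 948 (Verdant) > …
Once the price passes $977, only Cinder is left; the hammer falls at Arden's limit of $977.

Cinder wins at $977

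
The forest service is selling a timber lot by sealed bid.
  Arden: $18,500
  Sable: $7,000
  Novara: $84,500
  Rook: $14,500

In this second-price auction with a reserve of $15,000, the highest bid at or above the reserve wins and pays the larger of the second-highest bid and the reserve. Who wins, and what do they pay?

Novara pays $18,500

Rule: the highest bid at or above the reserve wins and pays the larger of the second-highest bid and the reserve.
Sorting bids: 84,500 (Novara) > 18,500 (Arden) > 14,500 (Rook) > 7,000 (Sable)
Novara has the top bid at or above the reserve ($84,500).
Second-highest bid $18,500 exceeds the reserve $15,000 → payment $18,500.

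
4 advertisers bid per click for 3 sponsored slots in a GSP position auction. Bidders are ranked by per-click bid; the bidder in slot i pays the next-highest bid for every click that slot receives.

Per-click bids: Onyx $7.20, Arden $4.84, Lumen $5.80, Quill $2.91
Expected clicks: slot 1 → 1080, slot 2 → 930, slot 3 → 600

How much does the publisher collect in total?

Total revenue: $12511.20

Sorting advertisers: $7.20 (Onyx) > $5.80 (Lumen) > $4.84 (Arden) > $2.91 (Quill)
Slot 1: Onyx pays $5.80 × 1080 = $6264.00
Slot 2: Lumen pays $4.84 × 930 = $4501.20
Slot 3: Arden pays $2.91 × 600 = $1746.00
Total = $12511.20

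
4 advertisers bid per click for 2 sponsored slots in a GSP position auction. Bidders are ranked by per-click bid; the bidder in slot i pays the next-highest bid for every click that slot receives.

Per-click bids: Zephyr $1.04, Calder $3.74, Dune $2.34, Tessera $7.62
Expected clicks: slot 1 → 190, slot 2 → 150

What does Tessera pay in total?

Tessera pays $710.60

Ranked by bid: $7.62 (Tessera) > $3.74 (Calder) > $2.34 (Dune) > …
Tessera holds slot 1 → pays next bid $3.74 × 190 clicks = $710.60.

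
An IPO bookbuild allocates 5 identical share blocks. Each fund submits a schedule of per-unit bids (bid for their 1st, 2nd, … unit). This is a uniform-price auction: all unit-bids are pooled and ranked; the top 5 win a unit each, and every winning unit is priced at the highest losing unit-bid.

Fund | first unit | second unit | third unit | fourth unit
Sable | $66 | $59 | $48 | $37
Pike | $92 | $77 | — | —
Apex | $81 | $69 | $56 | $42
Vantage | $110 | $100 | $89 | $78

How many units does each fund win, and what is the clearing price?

Apex 1, Pike 1, Vantage 3; clearing price $78

Pooled unit-bids ranked (top 5): 110 (Vantage-1), 100 (Vantage-2), 92 (Pike-1), 89 (Vantage-3), 81 (Apex-1)
First bid not allocated: $78.
Allocation: Apex 1, Pike 1, Vantage 3.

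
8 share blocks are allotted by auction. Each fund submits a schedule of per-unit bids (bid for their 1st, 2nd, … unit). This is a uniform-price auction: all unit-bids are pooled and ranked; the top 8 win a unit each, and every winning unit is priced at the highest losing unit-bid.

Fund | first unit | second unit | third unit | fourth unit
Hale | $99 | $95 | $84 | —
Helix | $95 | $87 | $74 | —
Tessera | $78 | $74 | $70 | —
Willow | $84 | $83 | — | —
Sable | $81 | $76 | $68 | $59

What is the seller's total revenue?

All unit-bids, highest first — top 8: 99 (Hale-1), 95 (Hale-2), 95 (Helix-1), 87 (Helix-2), 84 (Hale-3), 84 (Willow-1), 83 (Willow-2), 81 (Sable-1)
Highest rejected unit-bid = $78.
Allocation: Hale 3, Helix 2, Sable 1, Willow 2. Every unit priced at $78.
Revenue = 8 × 78 = $624.

Total revenue: $624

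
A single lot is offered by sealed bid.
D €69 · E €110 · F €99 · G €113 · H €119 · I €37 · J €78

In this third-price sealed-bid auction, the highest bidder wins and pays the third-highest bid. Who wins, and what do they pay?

H pays €110

Bids ranked: 119 (H) > 113 (G) > 110 (E) > 99 (F) > 78 (J) > 69 (D) > …
H wins; payment is bid #3 in the ranking = €110.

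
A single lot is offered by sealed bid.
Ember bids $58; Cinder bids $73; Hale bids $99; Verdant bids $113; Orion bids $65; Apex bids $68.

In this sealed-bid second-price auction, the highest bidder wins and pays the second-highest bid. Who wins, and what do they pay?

Sealed-bid second-price auction: the highest bidder wins and pays the second-highest bid.
Bids ranked: 113 (Verdant) > 99 (Hale) > 73 (Cinder) > 68 (Apex) > 65 (Orion) > 58 (Ember)
Second-price: Verdant pays Hale's bid of $99.

Verdant pays $99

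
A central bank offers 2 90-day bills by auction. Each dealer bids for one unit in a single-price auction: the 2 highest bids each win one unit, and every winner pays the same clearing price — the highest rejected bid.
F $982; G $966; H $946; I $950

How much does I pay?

Ordering the bids: 982 (F), 966 (G), 950 (I), 946 (H)
Top 2: F, G.
Highest unsuccessful bid: $950 → clearing price.
I does not win → pays $0.

I pays $0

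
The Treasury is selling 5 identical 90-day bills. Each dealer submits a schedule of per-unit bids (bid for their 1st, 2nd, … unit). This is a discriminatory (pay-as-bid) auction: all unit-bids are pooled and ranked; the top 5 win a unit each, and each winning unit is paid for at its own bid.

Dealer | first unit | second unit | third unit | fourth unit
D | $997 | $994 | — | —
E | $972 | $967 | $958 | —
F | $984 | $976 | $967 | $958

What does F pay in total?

Merging the schedules and taking the best 5: 997 (D-1), 994 (D-2), 984 (F-1), 976 (F-2), 972 (E-1)
Next rejected bid: $967 (not a price — pay-as-bid).
F's winning unit-bids: 984 + 976 = $1,960.

F pays $1,960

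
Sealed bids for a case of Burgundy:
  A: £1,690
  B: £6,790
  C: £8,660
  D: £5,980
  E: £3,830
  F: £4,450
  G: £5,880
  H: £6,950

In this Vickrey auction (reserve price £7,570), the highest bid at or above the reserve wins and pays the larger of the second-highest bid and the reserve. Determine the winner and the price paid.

C pays £7,570

Bids ranked: 8,660 (C) > 6,950 (H) > 6,790 (B) > 5,980 (D) > 5,880 (G) > 4,450 (F) > …
C has the top bid at or above the reserve (£8,660).
Second-highest bid £6,950 is below the reserve £7,570, so the reserve binds → payment £7,570.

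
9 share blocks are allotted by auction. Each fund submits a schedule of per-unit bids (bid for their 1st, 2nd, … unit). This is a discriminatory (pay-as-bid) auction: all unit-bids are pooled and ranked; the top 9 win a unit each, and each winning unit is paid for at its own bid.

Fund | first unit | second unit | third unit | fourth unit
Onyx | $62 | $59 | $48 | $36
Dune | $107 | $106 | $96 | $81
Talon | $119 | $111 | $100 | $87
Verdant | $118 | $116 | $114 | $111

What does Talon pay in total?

Pooled unit-bids ranked (top 9): 119 (Talon-1), 118 (Verdant-1), 116 (Verdant-2), 114 (Verdant-3), 111 (Talon-2), 111 (Verdant-4), 107 (Dune-1), 106 (Dune-2), 100 (Talon-3)
Next rejected bid: $96 (not a price — pay-as-bid).
Talon's winning unit-bids: 119 + 111 + 100 = $330.

Talon pays $330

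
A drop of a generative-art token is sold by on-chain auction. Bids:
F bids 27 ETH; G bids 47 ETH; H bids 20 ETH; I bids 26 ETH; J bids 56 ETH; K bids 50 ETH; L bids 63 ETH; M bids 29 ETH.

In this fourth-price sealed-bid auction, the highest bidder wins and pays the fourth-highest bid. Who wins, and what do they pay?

Bids ranked: 63 (L) > 56 (J) > 50 (K) > 47 (G) > 29 (M) > 27 (F) > …
L wins; payment is bid #4 in the ranking = 47 ETH.

L pays 47 ETH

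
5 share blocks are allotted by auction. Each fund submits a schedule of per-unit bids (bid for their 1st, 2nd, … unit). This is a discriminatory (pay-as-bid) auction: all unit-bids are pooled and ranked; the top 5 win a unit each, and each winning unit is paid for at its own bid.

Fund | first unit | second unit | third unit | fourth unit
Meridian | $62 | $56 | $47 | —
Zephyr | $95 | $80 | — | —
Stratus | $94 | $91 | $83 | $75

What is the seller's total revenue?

Total revenue: $443

Pooled unit-bids ranked (top 5): 95 (Zephyr-1), 94 (Stratus-1), 91 (Stratus-2), 83 (Stratus-3), 80 (Zephyr-2)
Next rejected bid: $75 (not a price — pay-as-bid).
Each winning unit pays its own bid.
Revenue = 95 + 94 + 91 + 83 + 80 = $443.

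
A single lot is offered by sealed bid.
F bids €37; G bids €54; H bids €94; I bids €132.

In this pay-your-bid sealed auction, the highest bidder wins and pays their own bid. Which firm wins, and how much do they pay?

Rule: the highest bidder wins and pays their own bid.
Bids ranked: 132 (I) > 94 (H) > 54 (G) > 37 (F)
I is highest → pays own bid, €132.

I pays €132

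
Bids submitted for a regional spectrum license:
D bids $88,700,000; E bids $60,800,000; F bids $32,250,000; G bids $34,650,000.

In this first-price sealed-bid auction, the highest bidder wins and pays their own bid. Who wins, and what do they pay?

D pays $88,700,000

Rule: the highest bidder wins and pays their own bid.
Bids in order: 88,700,000 (D) > 60,800,000 (E) > 34,650,000 (G) > 32,250,000 (F)
D has the highest bid and pays exactly that: $88,700,000.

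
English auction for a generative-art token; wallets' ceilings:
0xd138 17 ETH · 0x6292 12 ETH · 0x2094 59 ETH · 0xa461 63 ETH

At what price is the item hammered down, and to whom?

Limits in order: 63 (0xa461) > 59 (0x2094) > 17 (0xd138) > 12 (0x6292)
Bidding ends when 0x2094 exits at 59 ETH; 0xa461 takes it.

0xa461 wins at 59 ETH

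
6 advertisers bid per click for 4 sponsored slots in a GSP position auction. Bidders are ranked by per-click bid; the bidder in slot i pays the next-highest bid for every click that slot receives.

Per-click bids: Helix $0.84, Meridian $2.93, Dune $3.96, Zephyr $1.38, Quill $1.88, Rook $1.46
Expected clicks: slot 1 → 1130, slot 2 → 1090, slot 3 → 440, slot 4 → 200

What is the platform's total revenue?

Ranked by bid: $3.96 (Dune) > $2.93 (Meridian) > $1.88 (Quill) > $1.46 (Rook) > $1.38 (Zephyr) > …
Slot 1: Dune pays $2.93 × 1130 = $3310.90
Slot 2: Meridian pays $1.88 × 1090 = $2049.20
Slot 3: Quill pays $1.46 × 440 = $642.40
Slot 4: Rook pays $1.38 × 200 = $276.00
Total = $6278.50

Total revenue: $6278.50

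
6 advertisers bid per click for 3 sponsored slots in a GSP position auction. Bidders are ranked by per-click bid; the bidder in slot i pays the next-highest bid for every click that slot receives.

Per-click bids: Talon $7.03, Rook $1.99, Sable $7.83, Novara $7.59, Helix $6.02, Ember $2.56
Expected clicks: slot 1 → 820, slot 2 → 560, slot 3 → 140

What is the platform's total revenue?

Sorting advertisers: $7.83 (Sable) > $7.59 (Novara) > $7.03 (Talon) > $6.02 (Helix) > …
Slot 1: Sable pays $7.59 × 820 = $6223.80
Slot 2: Novara pays $7.03 × 560 = $3936.80
Slot 3: Talon pays $6.02 × 140 = $842.80
Total = $11003.40

Total revenue: $11003.40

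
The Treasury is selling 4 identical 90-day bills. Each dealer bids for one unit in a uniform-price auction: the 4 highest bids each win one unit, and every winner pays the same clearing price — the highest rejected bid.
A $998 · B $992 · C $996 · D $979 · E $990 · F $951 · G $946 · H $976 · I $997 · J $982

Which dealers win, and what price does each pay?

Ordering the bids: 998 (A), 997 (I), 996 (C), 992 (B), 990 (E), 982 (J), …
Winners (4 units): A, I, C, B.
Highest unsuccessful bid: $990 → clearing price.

A, I, C, B; each pays $990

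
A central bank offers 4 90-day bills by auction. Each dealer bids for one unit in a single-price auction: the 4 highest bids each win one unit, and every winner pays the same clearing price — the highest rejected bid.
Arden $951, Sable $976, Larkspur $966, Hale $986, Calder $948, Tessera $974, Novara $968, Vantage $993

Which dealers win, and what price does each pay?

Vantage, Hale, Sable, Tessera; each pays $968

Sorting: 993 (Vantage), 986 (Hale), 976 (Sable), 974 (Tessera), 968 (Novara), 966 (Larkspur), …
The 4 highest are Vantage, Hale, Sable, Tessera.
Clearing price = highest rejected bid = $968.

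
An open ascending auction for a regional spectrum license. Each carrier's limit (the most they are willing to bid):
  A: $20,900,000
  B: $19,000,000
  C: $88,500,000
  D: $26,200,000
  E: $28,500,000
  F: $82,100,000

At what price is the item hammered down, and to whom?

Limits ranked: 88,500,000 (C) > 82,100,000 (F) > 28,500,000 (E) > 26,200,000 (D) > 20,900,000 (A) > 19,000,000 (B)
Bidding ends when F exits at $82,100,000; C takes it.

C wins at $82,100,000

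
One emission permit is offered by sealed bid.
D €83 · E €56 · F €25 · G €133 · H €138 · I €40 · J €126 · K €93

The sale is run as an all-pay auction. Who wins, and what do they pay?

H pays €138

Sorting bids: 138 (H) > 133 (G) > 126 (J) > 93 (K) > 83 (D) > 56 (E) > …
H is highest and takes the item; every bidder forfeits their bid.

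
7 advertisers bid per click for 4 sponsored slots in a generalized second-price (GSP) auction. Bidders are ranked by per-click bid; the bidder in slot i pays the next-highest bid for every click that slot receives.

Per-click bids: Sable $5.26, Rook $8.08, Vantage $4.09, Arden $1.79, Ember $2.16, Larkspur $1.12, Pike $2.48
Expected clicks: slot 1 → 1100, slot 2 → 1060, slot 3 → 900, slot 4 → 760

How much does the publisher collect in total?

Total revenue: $13995.00

Ranked by bid: $8.08 (Rook) > $5.26 (Sable) > $4.09 (Vantage) > $2.48 (Pike) > $2.16 (Ember) > …
Slot 1: Rook pays $5.26 × 1100 = $5786.00
Slot 2: Sable pays $4.09 × 1060 = $4335.40
Slot 3: Vantage pays $2.48 × 900 = $2232.00
Slot 4: Pike pays $2.16 × 760 = $1641.60
Total = $13995.00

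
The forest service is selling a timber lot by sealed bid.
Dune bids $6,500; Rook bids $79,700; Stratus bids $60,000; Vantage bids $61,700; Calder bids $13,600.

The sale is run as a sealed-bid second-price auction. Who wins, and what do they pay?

Sealed-bid second-price auction: the highest bidder wins and pays the second-highest bid.
Bids ranked: 79,700 (Rook) > 61,700 (Vantage) > 60,000 (Stratus) > 13,600 (Calder) > 6,500 (Dune)
Rook wins with the highest bid; price is set by the runner-up at $61,700.

Rook pays $61,700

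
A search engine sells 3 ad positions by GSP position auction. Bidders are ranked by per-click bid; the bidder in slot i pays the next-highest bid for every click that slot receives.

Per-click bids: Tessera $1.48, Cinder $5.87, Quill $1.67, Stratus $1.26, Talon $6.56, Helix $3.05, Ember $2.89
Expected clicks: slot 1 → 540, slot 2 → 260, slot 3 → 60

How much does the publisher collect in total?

Total revenue: $4136.20

Sorting advertisers: $6.56 (Talon) > $5.87 (Cinder) > $3.05 (Helix) > $2.89 (Ember) > …
Slot 1: Talon pays $5.87 × 540 = $3169.80
Slot 2: Cinder pays $3.05 × 260 = $793.00
Slot 3: Helix pays $2.89 × 60 = $173.40
Total = $4136.20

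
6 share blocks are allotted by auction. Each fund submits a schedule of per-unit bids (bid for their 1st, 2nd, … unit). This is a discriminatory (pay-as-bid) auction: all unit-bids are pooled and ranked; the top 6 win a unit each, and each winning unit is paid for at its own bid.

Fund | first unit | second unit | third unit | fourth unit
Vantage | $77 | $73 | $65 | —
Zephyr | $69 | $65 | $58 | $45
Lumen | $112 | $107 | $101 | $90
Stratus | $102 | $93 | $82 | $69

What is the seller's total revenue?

All unit-bids, highest first — top 6: 112 (Lumen-1), 107 (Lumen-2), 102 (Stratus-1), 101 (Lumen-3), 93 (Stratus-2), 90 (Lumen-4)
Next rejected bid: $82 (not a price — pay-as-bid).
Each winning unit pays its own bid.
Revenue = 112 + 107 + 102 + 101 + 93 + 90 = $605.

Total revenue: $605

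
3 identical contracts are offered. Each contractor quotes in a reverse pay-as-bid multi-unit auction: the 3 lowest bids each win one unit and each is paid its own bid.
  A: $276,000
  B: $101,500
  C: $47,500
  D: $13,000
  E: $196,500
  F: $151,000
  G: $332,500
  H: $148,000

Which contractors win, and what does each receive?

Bids ranked low→high: 13,000 (D), 47,500 (C), 101,500 (B), 148,000 (H), 151,000 (F), …
Winners (3 units): D, C, B.
Each winner is paid its own bid: D $13,000, C $47,500, B $101,500.

D $13,000, C $47,500, B $101,500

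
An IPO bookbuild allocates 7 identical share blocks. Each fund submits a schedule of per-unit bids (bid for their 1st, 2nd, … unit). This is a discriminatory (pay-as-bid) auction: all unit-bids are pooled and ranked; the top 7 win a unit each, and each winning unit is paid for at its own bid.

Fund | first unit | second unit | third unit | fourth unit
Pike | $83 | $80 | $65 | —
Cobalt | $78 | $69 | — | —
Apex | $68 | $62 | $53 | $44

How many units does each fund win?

Apex 2, Cobalt 2, Pike 3

All unit-bids, highest first — top 7: 83 (Pike-1), 80 (Pike-2), 78 (Cobalt-1), 69 (Cobalt-2), 68 (Apex-1), 65 (Pike-3), 62 (Apex-2)
Next rejected bid: $53 (not a price — pay-as-bid).
Allocation: Apex 2, Cobalt 2, Pike 3.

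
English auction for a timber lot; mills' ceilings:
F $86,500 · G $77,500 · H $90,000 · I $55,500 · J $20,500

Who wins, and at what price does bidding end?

H wins at $86,500

Rule: the price rises until one bidder remains; the winner pays the price at which the last rival dropped out.
Limits ranked: 90,000 (H) > 86,500 (F) > 77,500 (G) > 55,500 (I) > 20,500 (J)
Once the price passes $86,500, only H is left; the hammer falls at F's limit of $86,500.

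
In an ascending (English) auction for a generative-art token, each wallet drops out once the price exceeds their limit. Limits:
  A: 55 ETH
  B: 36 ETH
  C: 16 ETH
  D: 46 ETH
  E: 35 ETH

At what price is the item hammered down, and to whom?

A wins at 46 ETH

Sorting limits: 55 (A) > 46 (D) > 36 (B) > 35 (E) > 16 (C)
Once the price passes 46 ETH, only A is left; the hammer falls at D's limit of 46 ETH.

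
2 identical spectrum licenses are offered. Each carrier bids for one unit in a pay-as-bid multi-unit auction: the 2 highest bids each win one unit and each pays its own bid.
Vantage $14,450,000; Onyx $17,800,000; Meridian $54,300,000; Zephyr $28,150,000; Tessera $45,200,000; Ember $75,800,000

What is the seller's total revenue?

Total revenue: $130,100,000

Bids ranked high→low: 75,800,000 (Ember), 54,300,000 (Meridian), 45,200,000 (Tessera), 28,150,000 (Zephyr), …
The 2 highest are Ember, Meridian.
Total revenue = 75,800,000 + 54,300,000 = $130,100,000.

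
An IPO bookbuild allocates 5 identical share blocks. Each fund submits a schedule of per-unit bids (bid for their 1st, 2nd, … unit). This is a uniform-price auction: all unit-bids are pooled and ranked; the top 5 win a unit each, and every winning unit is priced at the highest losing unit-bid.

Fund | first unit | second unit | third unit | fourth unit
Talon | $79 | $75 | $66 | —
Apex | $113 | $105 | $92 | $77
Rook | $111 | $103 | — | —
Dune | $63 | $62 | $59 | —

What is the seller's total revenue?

Total revenue: $395

Pooled unit-bids ranked (top 5): 113 (Apex-1), 111 (Rook-1), 105 (Apex-2), 103 (Rook-2), 92 (Apex-3)
First bid not allocated: $79.
Allocation: Apex 3, Rook 2. Every unit priced at $79.
Revenue = 5 × 79 = $395.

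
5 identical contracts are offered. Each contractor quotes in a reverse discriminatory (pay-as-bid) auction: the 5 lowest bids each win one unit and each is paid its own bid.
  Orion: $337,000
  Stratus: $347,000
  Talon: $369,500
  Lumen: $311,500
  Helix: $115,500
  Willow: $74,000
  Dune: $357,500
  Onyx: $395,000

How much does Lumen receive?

Ordering the bids: 74,000 (Willow), 115,500 (Helix), 311,500 (Lumen), 337,000 (Orion), 347,000 (Stratus), 357,500 (Dune), 369,500 (Talon), …
Winners (5 units): Willow, Helix, Lumen, Orion, Stratus.
Lumen wins → own bid $311,500.

Lumen is paid $311,500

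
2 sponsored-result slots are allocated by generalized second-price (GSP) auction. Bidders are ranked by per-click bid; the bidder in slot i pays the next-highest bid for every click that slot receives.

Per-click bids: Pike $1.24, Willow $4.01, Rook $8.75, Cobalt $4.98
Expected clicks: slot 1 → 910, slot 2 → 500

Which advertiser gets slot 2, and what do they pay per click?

Ranked by bid: $8.75 (Rook) > $4.98 (Cobalt) > $4.01 (Willow) > …
Slot 2 goes to the second-ranked bidder, Cobalt, who pays the next bid down: $4.01/click.

Cobalt; $4.01 per click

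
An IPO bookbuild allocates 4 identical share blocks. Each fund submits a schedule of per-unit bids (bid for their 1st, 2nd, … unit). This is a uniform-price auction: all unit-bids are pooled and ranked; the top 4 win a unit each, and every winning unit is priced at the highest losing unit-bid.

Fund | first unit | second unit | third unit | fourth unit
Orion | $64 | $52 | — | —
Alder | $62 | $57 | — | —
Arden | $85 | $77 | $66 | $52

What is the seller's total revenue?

Total revenue: $248

All unit-bids, highest first — top 4: 85 (Arden-1), 77 (Arden-2), 66 (Arden-3), 64 (Orion-1)
First bid not allocated: $62.
Allocation: Arden 3, Orion 1. Every unit priced at $62.
Revenue = 4 × 62 = $248.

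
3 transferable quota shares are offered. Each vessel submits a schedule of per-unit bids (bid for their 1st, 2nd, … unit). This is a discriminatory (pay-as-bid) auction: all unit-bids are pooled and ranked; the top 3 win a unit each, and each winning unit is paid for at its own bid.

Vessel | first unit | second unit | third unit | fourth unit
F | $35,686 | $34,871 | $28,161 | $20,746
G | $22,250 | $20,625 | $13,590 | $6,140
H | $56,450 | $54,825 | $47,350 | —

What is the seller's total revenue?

Total revenue: $158,625

All unit-bids, highest first — top 3: 56,450 (H-1), 54,825 (H-2), 47,350 (H-3)
Next rejected bid: $35,686 (not a price — pay-as-bid).
Each winning unit pays its own bid.
Revenue = 56,450 + 54,825 + 47,350 = $158,625.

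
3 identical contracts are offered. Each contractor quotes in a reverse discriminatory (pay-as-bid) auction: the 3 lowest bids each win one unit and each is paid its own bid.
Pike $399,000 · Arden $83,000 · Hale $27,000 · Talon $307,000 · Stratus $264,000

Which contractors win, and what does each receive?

Hale $27,000, Arden $83,000, Stratus $264,000

Bids ranked low→high: 27,000 (Hale), 83,000 (Arden), 264,000 (Stratus), 307,000 (Talon), 399,000 (Pike)
Lowest 3: Hale, Arden, Stratus.
Each winner is paid its own bid: Hale $27,000, Arden $83,000, Stratus $264,000.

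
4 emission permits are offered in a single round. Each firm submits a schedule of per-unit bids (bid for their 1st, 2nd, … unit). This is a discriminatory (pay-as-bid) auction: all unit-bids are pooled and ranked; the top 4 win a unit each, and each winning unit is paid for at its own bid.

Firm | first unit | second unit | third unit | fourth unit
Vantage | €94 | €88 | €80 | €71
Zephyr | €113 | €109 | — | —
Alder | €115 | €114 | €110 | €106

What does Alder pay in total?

Merging the schedules and taking the best 4: 115 (Alder-1), 114 (Alder-2), 113 (Zephyr-1), 110 (Alder-3)
Next rejected bid: €109 (not a price — pay-as-bid).
Alder's winning unit-bids: 115 + 114 + 110 = €339.

Alder pays €339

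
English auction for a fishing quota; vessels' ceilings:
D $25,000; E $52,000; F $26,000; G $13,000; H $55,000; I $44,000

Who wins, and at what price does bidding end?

Limits ranked: 55,000 (H) > 52,000 (E) > 44,000 (I) > 26,000 (F) > 25,000 (D) > 13,000 (G)
E is the last rival to drop out, at $52,000; H remains and wins at that price.

H wins at $52,000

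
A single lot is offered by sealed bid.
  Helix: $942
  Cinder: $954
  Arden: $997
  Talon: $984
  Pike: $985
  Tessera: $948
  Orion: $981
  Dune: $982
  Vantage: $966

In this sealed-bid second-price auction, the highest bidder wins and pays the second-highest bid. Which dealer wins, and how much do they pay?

Rule: the highest bidder wins and pays the second-highest bid.
Bids in order: 997 (Arden) > 985 (Pike) > 984 (Talon) > 982 (Dune) > 981 (Orion) > 966 (Vantage) > …
Arden wins with the highest bid; price is set by the runner-up at $985.

Arden pays $985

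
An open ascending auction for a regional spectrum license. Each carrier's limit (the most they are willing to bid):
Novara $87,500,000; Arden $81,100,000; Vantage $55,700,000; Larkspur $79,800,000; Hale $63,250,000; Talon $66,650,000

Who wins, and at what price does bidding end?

Novara wins at $81,100,000

Open ascending-bid auction: the price rises until one bidder remains; the winner pays the price at which the last rival dropped out.
Limits in order: 87,500,000 (Novara) > 81,100,000 (Arden) > 79,800,000 (Larkspur) > 66,650,000 (Talon) > 63,250,000 (Hale) > 55,700,000 (Vantage)
Once the price passes $81,100,000, only Novara is left; the hammer falls at Arden's limit of $81,100,000.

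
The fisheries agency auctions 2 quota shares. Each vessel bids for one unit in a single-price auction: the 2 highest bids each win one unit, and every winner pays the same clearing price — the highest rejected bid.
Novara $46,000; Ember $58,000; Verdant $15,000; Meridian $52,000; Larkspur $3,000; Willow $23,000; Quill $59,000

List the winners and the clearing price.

Bids ranked high→low: 59,000 (Quill), 58,000 (Ember), 52,000 (Meridian), 46,000 (Novara), …
Winners (2 units): Quill, Ember.
Clearing price = highest rejected bid = $52,000.

Quill, Ember; each pays $52,000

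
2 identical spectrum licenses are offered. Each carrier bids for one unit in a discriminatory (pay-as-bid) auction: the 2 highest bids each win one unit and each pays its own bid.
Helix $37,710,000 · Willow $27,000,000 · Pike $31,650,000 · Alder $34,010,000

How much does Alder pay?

Alder pays $34,010,000

Sorting: 37,710,000 (Helix), 34,010,000 (Alder), 31,650,000 (Pike), 27,000,000 (Willow)
Top 2: Helix, Alder.
Alder wins → own bid $34,010,000.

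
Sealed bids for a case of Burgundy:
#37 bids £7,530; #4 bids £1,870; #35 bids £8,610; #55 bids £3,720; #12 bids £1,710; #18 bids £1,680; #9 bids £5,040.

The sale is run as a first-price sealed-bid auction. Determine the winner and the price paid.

Sorting bids: 8,610 (#35) > 7,530 (#37) > 5,040 (#9) > 3,720 (#55) > 1,870 (#4) > 1,710 (#12) > …
#35 is highest → pays own bid, £8,610.

#35 pays £8,610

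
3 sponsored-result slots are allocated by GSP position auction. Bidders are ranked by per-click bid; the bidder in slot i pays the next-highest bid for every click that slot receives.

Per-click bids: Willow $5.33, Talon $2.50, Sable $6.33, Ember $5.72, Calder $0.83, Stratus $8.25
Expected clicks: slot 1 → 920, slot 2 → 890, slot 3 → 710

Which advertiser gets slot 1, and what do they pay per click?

Stratus; $6.33 per click

Sorting advertisers: $8.25 (Stratus) > $6.33 (Sable) > $5.72 (Ember) > $5.33 (Willow) > …
Slot 1 goes to the first-ranked bidder, Stratus, who pays the next bid down: $6.33/click.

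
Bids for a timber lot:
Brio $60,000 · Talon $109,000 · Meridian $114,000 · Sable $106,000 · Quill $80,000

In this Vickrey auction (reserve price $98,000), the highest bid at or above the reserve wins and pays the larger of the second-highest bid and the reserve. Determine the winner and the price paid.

Vickrey auction (reserve price $98,000): the highest bid at or above the reserve wins and pays the larger of the second-highest bid and the reserve.
Bids ranked: 114,000 (Meridian) > 109,000 (Talon) > 106,000 (Sable) > 80,000 (Quill) > 60,000 (Brio)
Meridian has the top bid at or above the reserve ($114,000).
max(second-highest $109,000, reserve $98,000) = $109,000; the reserve does not bind.

Meridian pays $109,000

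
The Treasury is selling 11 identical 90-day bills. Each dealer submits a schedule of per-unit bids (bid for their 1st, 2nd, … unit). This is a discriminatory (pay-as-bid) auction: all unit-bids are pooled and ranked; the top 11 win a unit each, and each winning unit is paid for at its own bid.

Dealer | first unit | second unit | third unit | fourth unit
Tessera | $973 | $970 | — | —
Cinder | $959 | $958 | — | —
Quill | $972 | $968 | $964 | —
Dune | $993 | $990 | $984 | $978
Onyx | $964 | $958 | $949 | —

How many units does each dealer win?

Cinder 1, Dune 4, Onyx 1, Quill 3, Tessera 2

Merging the schedules and taking the best 11: 993 (Dune-1), 990 (Dune-2), 984 (Dune-3), 978 (Dune-4), 973 (Tessera-1), 972 (Quill-1), 970 (Tessera-2), 968 (Quill-2), 964 (Quill-3), 964 (Onyx-1), 959 (Cinder-1)
Next rejected bid: $958 (not a price — pay-as-bid).
Allocation: Cinder 1, Dune 4, Onyx 1, Quill 3, Tessera 2.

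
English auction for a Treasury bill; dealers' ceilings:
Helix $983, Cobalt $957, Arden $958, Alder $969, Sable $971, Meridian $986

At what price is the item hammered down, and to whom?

Meridian wins at $983

Sorting limits: 986 (Meridian) > 983 (Helix) > 971 (Sable) > 969 (Alder) > 958 (Arden) > 957 (Cobalt)
Once the price passes $983, only Meridian is left; the hammer falls at Helix's limit of $983.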